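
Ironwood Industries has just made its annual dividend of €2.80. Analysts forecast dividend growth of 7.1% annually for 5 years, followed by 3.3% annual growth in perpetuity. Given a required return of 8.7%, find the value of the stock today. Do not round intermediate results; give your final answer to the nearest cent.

D_1 = 2.99880
D_2 = 3.21171
D_3 = 3.43975
D_4 = 3.68397
D_5 = 3.94553
Terminal value at year 5: TV = D_5×(1+g_2)/(r−g_2) = 4.07573/0.054 = 75.47653
P_0 = D_1/(1+r)^1 + D_2/(1+r)^2 + D_3/(1+r)^3 + D_4/(1+r)^4 + D_5/(1+r)^5 + TV/(1+r)^5
    = 2.75879 + 2.71818 + 2.67817 + 2.63875 + 2.59991 + 49.73524 = 63.12903

€63.13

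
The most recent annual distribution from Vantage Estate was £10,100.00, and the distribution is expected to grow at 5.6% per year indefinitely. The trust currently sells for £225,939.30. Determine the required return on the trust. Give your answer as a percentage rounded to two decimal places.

D₁ = £10,100.00 × 1.056 = £10,665.6000
P = D₁/(r − g) ⇒ r = D₁/P + g = £10,665.6000/£225,939.30 + 0.056 = 0.047206 + 0.056 = 0.103206

10.32%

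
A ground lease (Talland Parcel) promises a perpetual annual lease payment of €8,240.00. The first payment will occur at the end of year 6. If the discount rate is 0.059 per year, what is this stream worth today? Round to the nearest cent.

€104856.51

Value at end of year 5: C / r = €8,240.00 / 0.059 = €139,661.0169
Discount to today: PV = €139,661.0169 / (1 + 0.059)^5 = €139,661.0169 / 1.331925 = €104,856.51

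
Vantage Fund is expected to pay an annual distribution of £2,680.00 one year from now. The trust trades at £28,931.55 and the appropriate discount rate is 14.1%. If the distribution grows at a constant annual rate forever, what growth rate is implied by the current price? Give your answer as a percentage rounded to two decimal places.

P = D₁/(r−g) ⇒ g = r − D₁/P = 0.141 − £2,680.00/£28,931.55 = 0.048368

4.84%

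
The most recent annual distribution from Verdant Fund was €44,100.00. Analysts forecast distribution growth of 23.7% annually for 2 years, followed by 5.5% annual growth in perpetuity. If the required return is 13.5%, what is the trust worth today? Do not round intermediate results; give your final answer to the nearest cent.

€791239.97

D_1 = 54551.70000
D_2 = 67480.45290
Terminal value at year 2: TV = D_2×(1+g_2)/(r−g_2) = 71191.87781/0.08 = 889898.47262
P_0 = D_1/(1+r)^1 + D_2/(1+r)^2 + TV/(1+r)^2
    = 48063.17181 + 52382.50531 + 690794.28875 = 791239.96586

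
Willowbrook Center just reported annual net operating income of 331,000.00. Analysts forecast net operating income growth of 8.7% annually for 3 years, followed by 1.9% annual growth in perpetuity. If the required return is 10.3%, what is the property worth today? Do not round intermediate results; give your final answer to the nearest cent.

4807598.10

D_1 = 359797.00000
D_2 = 391099.33900
D_3 = 425124.98149
Terminal value at year 3: TV = D_3×(1+g_2)/(r−g_2) = 433202.35614/0.084 = 5157170.90644
P_0 = D_1/(1+r)^1 + D_2/(1+r)^2 + D_3/(1+r)^3 + TV/(1+r)^3
    = 326198.54941 + 321466.74815 + 316803.58589 + 3843129.21457 = 4807598.09803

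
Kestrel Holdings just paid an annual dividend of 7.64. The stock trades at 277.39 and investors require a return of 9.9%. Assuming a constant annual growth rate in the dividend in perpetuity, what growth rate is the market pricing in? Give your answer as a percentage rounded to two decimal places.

P = D₀(1+g)/(r−g) ⇒ P(r−g) = D₀(1+g) ⇒ g(P+D₀) = P·r − D₀
g = (P·r − D₀)/(P + D₀) = (277.39×0.099 − 7.64) / (277.39 + 7.64) = 0.069542

6.95%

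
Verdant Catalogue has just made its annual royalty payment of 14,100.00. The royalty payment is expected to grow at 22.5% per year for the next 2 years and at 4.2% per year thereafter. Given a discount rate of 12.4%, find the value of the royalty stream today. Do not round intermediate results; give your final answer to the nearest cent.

D_1 = 17272.50000
D_2 = 21158.81250
Terminal value at year 2: TV = D_2×(1+g_2)/(r−g_2) = 22047.48263/0.082 = 268871.73933
P_0 = D_1/(1+r)^1 + D_2/(1+r)^2 + TV/(1+r)^2
    = 15366.99288 + 16747.83477 + 212820.04671 = 244934.87436

244934.87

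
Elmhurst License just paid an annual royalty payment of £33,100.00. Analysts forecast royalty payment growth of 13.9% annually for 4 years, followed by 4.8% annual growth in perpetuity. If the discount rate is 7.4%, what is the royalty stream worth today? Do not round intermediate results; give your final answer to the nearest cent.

D_1 = 37700.90000
D_2 = 42941.32510
D_3 = 48910.16929
D_4 = 55708.68282
Terminal value at year 4: TV = D_4×(1+g_2)/(r−g_2) = 58382.69960/0.026 = 2245488.44598
P_0 = D_1/(1+r)^1 + D_2/(1+r)^2 + D_3/(1+r)^3 + D_4/(1+r)^4 + TV/(1+r)^4
    = 35103.25885 + 37227.75775 + 39480.83434 + 41870.27031 + 1687693.97241 = 1841376.09366

£1841376.09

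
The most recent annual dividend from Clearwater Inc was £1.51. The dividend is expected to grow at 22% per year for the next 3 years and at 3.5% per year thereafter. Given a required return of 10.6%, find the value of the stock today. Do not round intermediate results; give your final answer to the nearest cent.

D_1 = 1.84220
D_2 = 2.24748
D_3 = 2.74193
Terminal value at year 3: TV = D_3×(1+g_2)/(r−g_2) = 2.83790/0.071 = 39.97040
P_0 = D_1/(1+r)^1 + D_2/(1+r)^2 + D_3/(1+r)^3 + TV/(1+r)^3
    = 1.66564 + 1.83733 + 2.02671 + 29.54426 = 35.07393

£35.07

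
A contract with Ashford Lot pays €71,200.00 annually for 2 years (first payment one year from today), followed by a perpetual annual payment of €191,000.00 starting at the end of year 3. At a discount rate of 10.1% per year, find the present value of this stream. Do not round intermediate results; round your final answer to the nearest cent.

PV of 2-year annuity: €71,200.00 × [1 − (1+0.101)^−2] / 0.101 = 123404.61689
Perpetuity value at year 2: €191,000.00 / 0.101 = 1891089.10891
PV of perpetuity: 1891089.10891 / (1+0.101)^2 = 1560045.82484
Total PV = 123404.61689 + 1560045.82484 = 1683450.44173

€1683450.44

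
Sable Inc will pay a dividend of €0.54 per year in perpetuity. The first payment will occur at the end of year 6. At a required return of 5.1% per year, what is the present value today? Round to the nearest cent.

€8.26

Value at end of year 5: C / r = €0.54 / 0.051 = €10.5882
Discount to today: PV = €10.5882 / (1 + 0.051)^5 = €10.5882 / 1.282371 = €8.26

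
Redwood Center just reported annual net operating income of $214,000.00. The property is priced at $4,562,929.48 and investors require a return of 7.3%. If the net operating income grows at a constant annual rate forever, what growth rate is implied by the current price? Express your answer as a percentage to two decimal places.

P = D₀(1+g)/(r−g) ⇒ P(r−g) = D₀(1+g) ⇒ g(P+D₀) = P·r − D₀
g = (P·r − D₀)/(P + D₀) = ($4,562,929.48×0.073 − $214,000.00) / ($4,562,929.48 + $214,000.00) = 0.024931

2.49%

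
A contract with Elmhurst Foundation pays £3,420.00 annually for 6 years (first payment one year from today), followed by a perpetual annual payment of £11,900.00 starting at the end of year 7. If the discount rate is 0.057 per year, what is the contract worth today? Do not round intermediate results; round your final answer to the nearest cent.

PV of 6-year annuity: £3,420.00 × [1 − (1+0.057)^−6] / 0.057 = 16976.93699
Perpetuity value at year 6: £11,900.00 / 0.057 = 208771.92982
PV of perpetuity: 208771.92982 / (1+0.057)^6 = 149700.13151
Total PV = 16976.93699 + 149700.13151 = 166677.06851

£166677.07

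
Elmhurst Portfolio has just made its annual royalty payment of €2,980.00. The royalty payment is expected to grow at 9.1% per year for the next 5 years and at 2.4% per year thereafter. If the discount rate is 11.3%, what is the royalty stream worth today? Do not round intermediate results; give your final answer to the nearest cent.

€45068.84

D_1 = 3251.18000
D_2 = 3547.03738
D_3 = 3869.81778
D_4 = 4221.97120
D_5 = 4606.17058
Terminal value at year 5: TV = D_5×(1+g_2)/(r−g_2) = 4716.71867/0.089 = 52996.83902
P_0 = D_1/(1+r)^1 + D_2/(1+r)^2 + D_3/(1+r)^3 + D_4/(1+r)^4 + D_5/(1+r)^5 + TV/(1+r)^5
    = 2921.09614 + 2863.35659 + 2806.75835 + 2751.27885 + 2696.89598 + 31029.45483 = 45068.84073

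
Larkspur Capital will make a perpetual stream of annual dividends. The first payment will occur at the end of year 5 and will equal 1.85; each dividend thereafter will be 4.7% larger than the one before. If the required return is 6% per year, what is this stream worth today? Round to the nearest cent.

Value at end of year 4: C₁ / (r − g) = 1.85 / (0.06 − 0.047) = 142.3077
Discount to today: PV = 142.3077 / (1 + 0.06)^4 = 142.3077 / 1.262477 = 112.72

112.72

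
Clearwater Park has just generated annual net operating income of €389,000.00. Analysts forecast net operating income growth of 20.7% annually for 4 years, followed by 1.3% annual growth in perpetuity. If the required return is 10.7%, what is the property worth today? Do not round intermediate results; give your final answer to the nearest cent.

€7865350.04

D_1 = 469523.00000
D_2 = 566714.26100
D_3 = 684024.11303
D_4 = 825617.10442
Terminal value at year 4: TV = D_4×(1+g_2)/(r−g_2) = 836350.12678/0.094 = 8897341.77427
P_0 = D_1/(1+r)^1 + D_2/(1+r)^2 + D_3/(1+r)^3 + D_4/(1+r)^4 + TV/(1+r)^4
    = 424140.01807 + 462454.38284 + 504229.84651 + 549779.06481 + 5924746.73032 = 7865350.04255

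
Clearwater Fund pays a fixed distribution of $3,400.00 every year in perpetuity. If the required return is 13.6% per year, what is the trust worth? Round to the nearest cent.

$25000.00

Level perpetuity: PV = C / r = $3,400.00 / 0.136 = $25,000.00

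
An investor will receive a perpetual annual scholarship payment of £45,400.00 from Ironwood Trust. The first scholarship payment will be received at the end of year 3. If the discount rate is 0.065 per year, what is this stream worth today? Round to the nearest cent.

Value at end of year 2: C / r = £45,400.00 / 0.065 = £698,461.5385
Discount to today: PV = £698,461.5385 / (1 + 0.065)^2 = £698,461.5385 / 1.134225 = £615,805.10

£615805.10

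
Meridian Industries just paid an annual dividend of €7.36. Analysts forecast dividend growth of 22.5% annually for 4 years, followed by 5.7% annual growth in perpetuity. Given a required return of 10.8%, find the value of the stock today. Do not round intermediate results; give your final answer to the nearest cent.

D_1 = 9.01600
D_2 = 11.04460
D_3 = 13.52964
D_4 = 16.57380
Terminal value at year 4: TV = D_4×(1+g_2)/(r−g_2) = 17.51851/0.051 = 343.50019
P_0 = D_1/(1+r)^1 + D_2/(1+r)^2 + D_3/(1+r)^3 + D_4/(1+r)^4 + TV/(1+r)^4
    = 8.13718 + 8.99644 + 9.94642 + 10.99672 + 227.91239 = 265.98915

€265.99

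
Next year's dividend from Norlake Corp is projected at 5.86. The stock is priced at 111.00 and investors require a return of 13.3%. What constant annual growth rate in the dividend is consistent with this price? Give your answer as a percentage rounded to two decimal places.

8.02%

P = D₁/(r−g) ⇒ g = r − D₁/P = 0.133 − 5.86/111.00 = 0.080207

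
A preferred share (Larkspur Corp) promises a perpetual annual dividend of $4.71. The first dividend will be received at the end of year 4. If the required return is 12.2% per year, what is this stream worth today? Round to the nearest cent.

$27.33

Value at end of year 3: C / r = $4.71 / 0.122 = $38.6066
Discount to today: PV = $38.6066 / (1 + 0.122)^3 = $38.6066 / 1.412468 = $27.33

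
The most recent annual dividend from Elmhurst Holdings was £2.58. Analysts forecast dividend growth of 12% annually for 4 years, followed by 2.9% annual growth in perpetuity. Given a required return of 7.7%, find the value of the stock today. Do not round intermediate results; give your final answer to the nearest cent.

£76.08

D_1 = 2.88960
D_2 = 3.23635
D_3 = 3.62471
D_4 = 4.05968
Terminal value at year 4: TV = D_4×(1+g_2)/(r−g_2) = 4.17741/0.048 = 87.02939
P_0 = D_1/(1+r)^1 + D_2/(1+r)^2 + D_3/(1+r)^3 + D_4/(1+r)^4 + TV/(1+r)^4
    = 2.68301 + 2.79013 + 2.90153 + 3.01737 + 64.68493 = 76.07697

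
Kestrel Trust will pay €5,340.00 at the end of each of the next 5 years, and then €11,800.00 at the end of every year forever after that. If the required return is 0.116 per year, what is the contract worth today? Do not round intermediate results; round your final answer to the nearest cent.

PV of 5-year annuity: €5,340.00 × [1 − (1+0.116)^−5] / 0.116 = 19441.79129
Perpetuity value at year 5: €11,800.00 / 0.116 = 101724.13793
PV of perpetuity: 101724.13793 / (1+0.116)^5 = 58762.87627
Total PV = 19441.79129 + 58762.87627 = 78204.66756

€78204.67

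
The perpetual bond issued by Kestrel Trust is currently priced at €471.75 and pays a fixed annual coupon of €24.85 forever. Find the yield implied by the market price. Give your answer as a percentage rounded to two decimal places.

P = C/r ⇒ r = C/P = €24.85/€471.75 = 0.052676

5.27%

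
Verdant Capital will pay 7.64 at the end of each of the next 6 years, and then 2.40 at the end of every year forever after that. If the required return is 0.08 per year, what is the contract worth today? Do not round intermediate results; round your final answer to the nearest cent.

PV of 6-year annuity: 7.64 × [1 − (1+0.08)^−6] / 0.08 = 35.31880
Perpetuity value at year 6: 2.40 / 0.08 = 30.00000
PV of perpetuity: 30.00000 / (1+0.08)^6 = 18.90509
Total PV = 35.31880 + 18.90509 = 54.22389

54.22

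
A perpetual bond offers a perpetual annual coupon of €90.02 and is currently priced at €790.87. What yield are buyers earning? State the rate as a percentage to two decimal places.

11.38%

P = C/r ⇒ r = C/P = €90.02/€790.87 = 0.113824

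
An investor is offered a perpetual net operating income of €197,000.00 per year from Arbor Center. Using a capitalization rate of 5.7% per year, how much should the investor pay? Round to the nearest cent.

Level perpetuity: PV = C / r = €197,000.00 / 0.057 = €3,456,140.35

€3456140.35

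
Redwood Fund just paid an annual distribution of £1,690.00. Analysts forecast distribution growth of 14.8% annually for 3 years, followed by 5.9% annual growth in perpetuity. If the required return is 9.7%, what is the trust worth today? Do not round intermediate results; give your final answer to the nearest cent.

D_1 = 1940.12000
D_2 = 2227.25776
D_3 = 2556.89191
Terminal value at year 3: TV = D_3×(1+g_2)/(r−g_2) = 2707.74853/0.038 = 71256.54029
P_0 = D_1/(1+r)^1 + D_2/(1+r)^2 + D_3/(1+r)^3 + TV/(1+r)^3
    = 1768.56882 + 1850.79035 + 1936.83438 + 53976.51608 = 59532.70964

£59532.71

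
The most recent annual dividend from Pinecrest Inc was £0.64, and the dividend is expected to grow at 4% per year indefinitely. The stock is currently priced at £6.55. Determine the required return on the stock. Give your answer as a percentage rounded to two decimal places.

14.16%

D₁ = £0.64 × 1.04 = £0.6656
P = D₁/(r − g) ⇒ r = D₁/P + g = £0.6656/£6.55 + 0.04 = 0.101618 + 0.04 = 0.141618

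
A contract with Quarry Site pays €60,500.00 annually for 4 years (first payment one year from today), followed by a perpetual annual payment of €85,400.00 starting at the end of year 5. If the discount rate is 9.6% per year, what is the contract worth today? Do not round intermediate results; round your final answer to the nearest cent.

€809965.37

PV of 4-year annuity: €60,500.00 × [1 − (1+0.096)^−4] / 0.096 = 193449.27092
Perpetuity value at year 4: €85,400.00 / 0.096 = 889583.33333
PV of perpetuity: 889583.33333 / (1+0.096)^4 = 616516.09801
Total PV = 193449.27092 + 616516.09801 = 809965.36894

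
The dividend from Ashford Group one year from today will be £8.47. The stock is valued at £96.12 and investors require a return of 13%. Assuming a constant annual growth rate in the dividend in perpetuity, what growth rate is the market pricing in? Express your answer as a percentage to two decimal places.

4.19%

P = D₁/(r−g) ⇒ g = r − D₁/P = 0.13 − £8.47/£96.12 = 0.041881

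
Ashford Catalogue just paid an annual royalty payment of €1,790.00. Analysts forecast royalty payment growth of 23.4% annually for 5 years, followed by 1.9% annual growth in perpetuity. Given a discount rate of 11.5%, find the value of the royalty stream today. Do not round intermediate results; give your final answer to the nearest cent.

D_1 = 2208.86000
D_2 = 2725.73324
D_3 = 3363.55482
D_4 = 4150.62665
D_5 = 5121.87328
Terminal value at year 5: TV = D_5×(1+g_2)/(r−g_2) = 5219.18887/0.096 = 54366.55076
P_0 = D_1/(1+r)^1 + D_2/(1+r)^2 + D_3/(1+r)^3 + D_4/(1+r)^4 + D_5/(1+r)^5 + TV/(1+r)^5
    = 1981.04036 + 2192.46978 + 2426.46431 + 2685.43225 + 2972.03892 + 31546.95480 = 43804.40042

€43804.40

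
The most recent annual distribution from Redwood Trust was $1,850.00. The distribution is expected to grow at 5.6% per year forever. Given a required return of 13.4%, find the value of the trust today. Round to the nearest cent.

D₁ = D₀ × (1 + g) = $1,850.00 × 1.056 = $1,953.6000
Growing perpetuity: P = D₁ / (r − g) = $1,953.6000 / (0.134 − 0.056) = $25,046.15

$25046.15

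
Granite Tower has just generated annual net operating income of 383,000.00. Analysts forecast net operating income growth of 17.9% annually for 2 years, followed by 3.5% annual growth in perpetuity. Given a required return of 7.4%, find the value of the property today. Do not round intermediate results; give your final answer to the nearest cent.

13130793.73

D_1 = 451557.00000
D_2 = 532385.70300
Terminal value at year 2: TV = D_2×(1+g_2)/(r−g_2) = 551019.20260/0.039 = 14128697.50269
P_0 = D_1/(1+r)^1 + D_2/(1+r)^2 + TV/(1+r)^2
    = 420444.13408 + 461549.00752 + 12248800.58423 = 13130793.72583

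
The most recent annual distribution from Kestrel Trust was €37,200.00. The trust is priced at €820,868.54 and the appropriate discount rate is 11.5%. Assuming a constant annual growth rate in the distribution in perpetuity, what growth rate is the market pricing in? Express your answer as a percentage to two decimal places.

6.67%

P = D₀(1+g)/(r−g) ⇒ P(r−g) = D₀(1+g) ⇒ g(P+D₀) = P·r − D₀
g = (P·r − D₀)/(P + D₀) = (€820,868.54×0.115 − €37,200.00) / (€820,868.54 + €37,200.00) = 0.066661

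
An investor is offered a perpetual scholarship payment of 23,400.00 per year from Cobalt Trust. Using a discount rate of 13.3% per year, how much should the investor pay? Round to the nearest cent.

175939.85

Level perpetuity: PV = C / r = 23,400.00 / 0.133 = 175,939.85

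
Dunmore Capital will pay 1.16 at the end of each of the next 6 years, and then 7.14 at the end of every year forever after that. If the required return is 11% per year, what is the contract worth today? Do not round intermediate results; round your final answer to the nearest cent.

39.61

PV of 6-year annuity: 1.16 × [1 − (1+0.11)^−6] / 0.11 = 4.90742
Perpetuity value at year 6: 7.14 / 0.11 = 64.90909
PV of perpetuity: 64.90909 / (1+0.11)^6 = 34.70305
Total PV = 4.90742 + 34.70305 = 39.61047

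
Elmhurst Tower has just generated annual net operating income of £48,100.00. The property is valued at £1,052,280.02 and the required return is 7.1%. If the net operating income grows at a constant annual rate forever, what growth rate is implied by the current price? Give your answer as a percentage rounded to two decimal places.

P = D₀(1+g)/(r−g) ⇒ P(r−g) = D₀(1+g) ⇒ g(P+D₀) = P·r − D₀
g = (P·r − D₀)/(P + D₀) = (£1,052,280.02×0.071 − £48,100.00) / (£1,052,280.02 + £48,100.00) = 0.024184

2.42%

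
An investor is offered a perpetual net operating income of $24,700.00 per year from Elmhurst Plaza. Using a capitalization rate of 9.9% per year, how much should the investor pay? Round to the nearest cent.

$249494.95

Level perpetuity: PV = C / r = $24,700.00 / 0.099 = $249,494.95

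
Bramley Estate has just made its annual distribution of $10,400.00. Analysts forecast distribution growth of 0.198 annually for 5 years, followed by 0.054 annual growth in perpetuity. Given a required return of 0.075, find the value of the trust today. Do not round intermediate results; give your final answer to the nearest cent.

D_1 = 12459.20000
D_2 = 14926.12160
D_3 = 17881.49368
D_4 = 21422.02942
D_5 = 25663.59125
Terminal value at year 5: TV = D_5×(1+g_2)/(r−g_2) = 27049.42518/0.021 = 1288067.86564
P_0 = D_1/(1+r)^1 + D_2/(1+r)^2 + D_3/(1+r)^3 + D_4/(1+r)^4 + D_5/(1+r)^5 + TV/(1+r)^5
    = 11589.95349 + 12916.05979 + 14393.89733 + 16040.82698 + 17876.19602 + 897214.79087 = 970031.72449

$970031.72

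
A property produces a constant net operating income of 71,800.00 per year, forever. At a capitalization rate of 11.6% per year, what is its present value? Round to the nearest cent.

618965.52

Level perpetuity: PV = C / r = 71,800.00 / 0.116 = 618,965.52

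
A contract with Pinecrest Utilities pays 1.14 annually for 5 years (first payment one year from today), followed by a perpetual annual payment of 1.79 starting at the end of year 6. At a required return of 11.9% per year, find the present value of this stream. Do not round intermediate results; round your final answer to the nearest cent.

12.69

PV of 5-year annuity: 1.14 × [1 − (1+0.119)^−5] / 0.119 = 4.11965
Perpetuity value at year 5: 1.79 / 0.119 = 15.04202
PV of perpetuity: 15.04202 / (1+0.119)^5 = 8.57345
Total PV = 4.11965 + 8.57345 = 12.69310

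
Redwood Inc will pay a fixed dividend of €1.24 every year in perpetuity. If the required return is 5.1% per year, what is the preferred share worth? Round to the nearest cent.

€24.31

Level perpetuity: PV = C / r = €1.24 / 0.051 = €24.31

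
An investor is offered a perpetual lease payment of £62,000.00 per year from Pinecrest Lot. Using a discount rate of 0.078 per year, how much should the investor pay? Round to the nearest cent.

£794871.79

Level perpetuity: PV = C / r = £62,000.00 / 0.078 = £794,871.79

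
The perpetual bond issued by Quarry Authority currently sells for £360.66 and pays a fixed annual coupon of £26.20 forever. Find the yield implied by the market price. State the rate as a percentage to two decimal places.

P = C/r ⇒ r = C/P = £26.20/£360.66 = 0.072645

7.26%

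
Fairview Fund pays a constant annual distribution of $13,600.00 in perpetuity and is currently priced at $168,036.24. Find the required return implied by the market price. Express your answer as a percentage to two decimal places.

P = C/r ⇒ r = C/P = $13,600.00/$168,036.24 = 0.080935

8.09%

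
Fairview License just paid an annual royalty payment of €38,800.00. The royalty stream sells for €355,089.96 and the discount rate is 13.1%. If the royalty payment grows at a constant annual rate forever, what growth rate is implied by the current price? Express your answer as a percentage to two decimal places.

P = D₀(1+g)/(r−g) ⇒ P(r−g) = D₀(1+g) ⇒ g(P+D₀) = P·r − D₀
g = (P·r − D₀)/(P + D₀) = (€355,089.96×0.131 − €38,800.00) / (€355,089.96 + €38,800.00) = 0.019591

1.96%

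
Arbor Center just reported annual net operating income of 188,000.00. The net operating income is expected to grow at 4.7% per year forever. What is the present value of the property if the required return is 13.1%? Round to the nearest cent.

D₁ = D₀ × (1 + g) = 188,000.00 × 1.047 = 196,836.0000
Growing perpetuity: P = D₁ / (r − g) = 196,836.0000 / (0.131 − 0.047) = 2,343,285.71

2343285.71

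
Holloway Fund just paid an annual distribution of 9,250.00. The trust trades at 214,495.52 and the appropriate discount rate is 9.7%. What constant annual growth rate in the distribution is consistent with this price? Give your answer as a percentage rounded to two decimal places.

5.16%

P = D₀(1+g)/(r−g) ⇒ P(r−g) = D₀(1+g) ⇒ g(P+D₀) = P·r − D₀
g = (P·r − D₀)/(P + D₀) = (214,495.52×0.097 − 9,250.00) / (214,495.52 + 9,250.00) = 0.051648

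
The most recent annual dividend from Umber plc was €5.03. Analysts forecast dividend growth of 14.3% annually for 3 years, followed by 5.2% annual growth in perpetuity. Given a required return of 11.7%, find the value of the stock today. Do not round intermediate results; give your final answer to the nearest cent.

D_1 = 5.74929
D_2 = 6.57144
D_3 = 7.51115
Terminal value at year 3: TV = D_3×(1+g_2)/(r−g_2) = 7.90173/0.065 = 121.56514
P_0 = D_1/(1+r)^1 + D_2/(1+r)^2 + D_3/(1+r)^3 + TV/(1+r)^3
    = 5.14708 + 5.26689 + 5.38948 + 87.22672 = 103.03017

€103.03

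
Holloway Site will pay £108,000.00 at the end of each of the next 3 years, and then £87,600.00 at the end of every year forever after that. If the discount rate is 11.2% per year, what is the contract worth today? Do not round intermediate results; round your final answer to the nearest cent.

£831821.74

PV of 3-year annuity: £108,000.00 × [1 − (1+0.112)^−3] / 0.112 = 263005.84707
Perpetuity value at year 3: £87,600.00 / 0.112 = 782142.85714
PV of perpetuity: 782142.85714 / (1+0.112)^3 = 568815.89230
Total PV = 263005.84707 + 568815.89230 = 831821.73937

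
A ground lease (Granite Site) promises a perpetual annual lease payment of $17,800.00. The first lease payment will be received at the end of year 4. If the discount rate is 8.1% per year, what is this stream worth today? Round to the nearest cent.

$173963.41

Value at end of year 3: C / r = $17,800.00 / 0.081 = $219,753.0864
Discount to today: PV = $219,753.0864 / (1 + 0.081)^3 = $219,753.0864 / 1.263214 = $173,963.41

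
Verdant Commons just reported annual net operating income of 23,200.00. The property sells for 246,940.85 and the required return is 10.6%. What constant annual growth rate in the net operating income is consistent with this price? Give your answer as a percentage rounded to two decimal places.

1.10%

P = D₀(1+g)/(r−g) ⇒ P(r−g) = D₀(1+g) ⇒ g(P+D₀) = P·r − D₀
g = (P·r − D₀)/(P + D₀) = (246,940.85×0.106 − 23,200.00) / (246,940.85 + 23,200.00) = 0.011015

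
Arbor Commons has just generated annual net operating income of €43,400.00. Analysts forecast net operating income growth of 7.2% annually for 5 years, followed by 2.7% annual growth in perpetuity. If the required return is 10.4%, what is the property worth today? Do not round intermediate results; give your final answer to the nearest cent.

€698530.97

D_1 = 46524.80000
D_2 = 49874.58560
D_3 = 53465.55576
D_4 = 57315.07578
D_5 = 61441.76123
Terminal value at year 5: TV = D_5×(1+g_2)/(r−g_2) = 63100.68879/0.077 = 819489.46477
P_0 = D_1/(1+r)^1 + D_2/(1+r)^2 + D_3/(1+r)^3 + D_4/(1+r)^4 + D_5/(1+r)^5 + TV/(1+r)^5
    = 42142.02899 + 40920.52090 + 39734.41884 + 38582.69656 + 37464.35753 + 499686.95040 = 698530.97322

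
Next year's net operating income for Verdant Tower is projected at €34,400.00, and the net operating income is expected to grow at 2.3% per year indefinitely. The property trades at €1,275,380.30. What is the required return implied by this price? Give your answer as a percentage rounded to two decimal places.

5.00%

P = D₁/(r − g) ⇒ r = D₁/P + g = €34,400.0000/€1,275,380.30 + 0.023 = 0.026972 + 0.023 = 0.049972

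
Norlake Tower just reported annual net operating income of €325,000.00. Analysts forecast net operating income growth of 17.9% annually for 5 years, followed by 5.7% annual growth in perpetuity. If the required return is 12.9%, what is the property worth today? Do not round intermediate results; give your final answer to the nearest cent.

D_1 = 383175.00000
D_2 = 451763.32500
D_3 = 532628.96018
D_4 = 627969.54405
D_5 = 740376.09243
Terminal value at year 5: TV = D_5×(1+g_2)/(r−g_2) = 782577.52970/0.072 = 10869132.35693
P_0 = D_1/(1+r)^1 + D_2/(1+r)^2 + D_3/(1+r)^3 + D_4/(1+r)^4 + D_5/(1+r)^5 + TV/(1+r)^5
    = 339393.26838 + 354423.97114 + 370120.33833 + 386511.85021 + 403629.29265 + 5925502.25462 = 7779580.97534

€7779580.98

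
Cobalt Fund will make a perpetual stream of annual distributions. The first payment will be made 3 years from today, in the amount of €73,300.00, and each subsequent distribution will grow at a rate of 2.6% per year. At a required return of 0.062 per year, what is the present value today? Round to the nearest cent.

Value at end of year 2: C₁ / (r − g) = €73,300.00 / (0.062 − 0.026) = €2,036,111.1111
Discount to today: PV = €2,036,111.1111 / (1 + 0.062)^2 = €2,036,111.1111 / 1.127844 = €1,805,312.71

€1805312.71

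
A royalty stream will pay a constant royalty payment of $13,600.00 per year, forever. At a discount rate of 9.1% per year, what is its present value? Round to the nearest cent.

$149450.55

Level perpetuity: PV = C / r = $13,600.00 / 0.091 = $149,450.55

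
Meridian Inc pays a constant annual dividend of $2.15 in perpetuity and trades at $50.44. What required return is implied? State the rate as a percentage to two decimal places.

4.26%

P = C/r ⇒ r = C/P = $2.15/$50.44 = 0.042625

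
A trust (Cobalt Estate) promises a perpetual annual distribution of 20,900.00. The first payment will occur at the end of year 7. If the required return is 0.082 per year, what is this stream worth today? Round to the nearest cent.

158843.29

Value at end of year 6: C / r = 20,900.00 / 0.082 = 254,878.0488
Discount to today: PV = 254,878.0488 / (1 + 0.082)^6 = 254,878.0488 / 1.604588 = 158,843.29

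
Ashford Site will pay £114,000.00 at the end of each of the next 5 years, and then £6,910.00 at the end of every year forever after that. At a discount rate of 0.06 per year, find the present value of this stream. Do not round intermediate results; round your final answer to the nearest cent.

£566268.70

PV of 5-year annuity: £114,000.00 × [1 − (1+0.06)^−5] / 0.06 = 480209.47155
Perpetuity value at year 5: £6,910.00 / 0.06 = 115166.66667
PV of perpetuity: 115166.66667 / (1+0.06)^5 = 86059.23291
Total PV = 480209.47155 + 86059.23291 = 566268.70446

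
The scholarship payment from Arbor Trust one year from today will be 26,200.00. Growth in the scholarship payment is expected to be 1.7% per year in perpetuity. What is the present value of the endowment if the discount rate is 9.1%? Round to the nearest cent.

Growing perpetuity: P = D₁ / (r − g) = 26,200.0000 / (0.091 − 0.017) = 354,054.05

354054.05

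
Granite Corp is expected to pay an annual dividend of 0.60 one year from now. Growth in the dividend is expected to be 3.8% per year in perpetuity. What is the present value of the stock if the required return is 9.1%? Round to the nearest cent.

11.32

Growing perpetuity: P = D₁ / (r − g) = 0.6000 / (0.091 − 0.038) = 11.32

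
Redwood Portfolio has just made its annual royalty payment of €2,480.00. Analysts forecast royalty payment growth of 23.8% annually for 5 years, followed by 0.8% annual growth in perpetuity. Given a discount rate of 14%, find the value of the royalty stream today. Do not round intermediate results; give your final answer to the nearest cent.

D_1 = 3070.24000
D_2 = 3800.95712
D_3 = 4705.58491
D_4 = 5825.51412
D_5 = 7211.98649
Terminal value at year 5: TV = D_5×(1+g_2)/(r−g_2) = 7269.68238/0.132 = 55073.35135
P_0 = D_1/(1+r)^1 + D_2/(1+r)^2 + D_3/(1+r)^3 + D_4/(1+r)^4 + D_5/(1+r)^5 + TV/(1+r)^5
    = 2693.19298 + 2924.71308 + 3176.13578 + 3449.17202 + 3745.67979 + 28603.37293 = 44592.26659

€44592.27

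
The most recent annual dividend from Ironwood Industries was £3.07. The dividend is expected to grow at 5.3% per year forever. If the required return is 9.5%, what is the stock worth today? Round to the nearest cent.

£76.97

D₁ = D₀ × (1 + g) = £3.07 × 1.053 = £3.2327
Growing perpetuity: P = D₁ / (r − g) = £3.2327 / (0.095 − 0.053) = £76.97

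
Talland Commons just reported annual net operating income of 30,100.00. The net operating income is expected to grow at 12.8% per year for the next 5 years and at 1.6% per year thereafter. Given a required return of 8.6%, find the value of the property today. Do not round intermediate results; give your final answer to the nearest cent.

697039.77

D_1 = 33952.80000
D_2 = 38298.75840
D_3 = 43200.99948
D_4 = 48730.72741
D_5 = 54968.26052
Terminal value at year 5: TV = D_5×(1+g_2)/(r−g_2) = 55847.75268/0.07 = 797825.03835
P_0 = D_1/(1+r)^1 + D_2/(1+r)^2 + D_3/(1+r)^3 + D_4/(1+r)^4 + D_5/(1+r)^5 + TV/(1+r)^5
    = 31264.08840 + 32473.19679 + 33729.06628 + 35033.50531 + 36388.39225 + 528151.52181 = 697039.77083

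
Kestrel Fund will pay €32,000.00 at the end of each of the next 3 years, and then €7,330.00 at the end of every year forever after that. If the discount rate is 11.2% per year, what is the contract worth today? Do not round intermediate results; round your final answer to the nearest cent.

€125523.78

PV of 3-year annuity: €32,000.00 × [1 − (1+0.112)^−3] / 0.112 = 77927.65839
Perpetuity value at year 3: €7,330.00 / 0.112 = 65446.42857
PV of perpetuity: 65446.42857 / (1+0.112)^3 = 47596.12432
Total PV = 77927.65839 + 47596.12432 = 125523.78271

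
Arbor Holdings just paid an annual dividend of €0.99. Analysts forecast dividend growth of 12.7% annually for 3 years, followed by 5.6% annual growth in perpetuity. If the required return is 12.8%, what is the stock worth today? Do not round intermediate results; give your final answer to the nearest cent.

€17.45

D_1 = 1.11573
D_2 = 1.25743
D_3 = 1.41712
Terminal value at year 3: TV = D_3×(1+g_2)/(r−g_2) = 1.49648/0.072 = 20.78444
P_0 = D_1/(1+r)^1 + D_2/(1+r)^2 + D_3/(1+r)^3 + TV/(1+r)^3
    = 0.98912 + 0.98825 + 0.98737 + 14.48142 = 17.44615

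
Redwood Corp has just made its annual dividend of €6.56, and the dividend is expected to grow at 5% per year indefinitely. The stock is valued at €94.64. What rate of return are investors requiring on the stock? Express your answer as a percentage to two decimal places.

D₁ = €6.56 × 1.05 = €6.8880
P = D₁/(r − g) ⇒ r = D₁/P + g = €6.8880/€94.64 + 0.05 = 0.072781 + 0.05 = 0.122781

12.28%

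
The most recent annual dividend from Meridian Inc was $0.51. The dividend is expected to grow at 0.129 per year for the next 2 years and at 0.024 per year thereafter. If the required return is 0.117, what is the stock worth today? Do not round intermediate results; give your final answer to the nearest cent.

$6.77

D_1 = 0.57579
D_2 = 0.65007
Terminal value at year 2: TV = D_2×(1+g_2)/(r−g_2) = 0.66567/0.093 = 7.15773
P_0 = D_1/(1+r)^1 + D_2/(1+r)^2 + TV/(1+r)^2
    = 0.51548 + 0.52102 + 5.73679 = 6.77328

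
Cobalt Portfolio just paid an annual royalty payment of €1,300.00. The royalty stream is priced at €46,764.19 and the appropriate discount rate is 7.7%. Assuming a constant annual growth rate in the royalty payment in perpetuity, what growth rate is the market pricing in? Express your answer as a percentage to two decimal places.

4.79%

P = D₀(1+g)/(r−g) ⇒ P(r−g) = D₀(1+g) ⇒ g(P+D₀) = P·r − D₀
g = (P·r − D₀)/(P + D₀) = (€46,764.19×0.077 − €1,300.00) / (€46,764.19 + €1,300.00) = 0.047870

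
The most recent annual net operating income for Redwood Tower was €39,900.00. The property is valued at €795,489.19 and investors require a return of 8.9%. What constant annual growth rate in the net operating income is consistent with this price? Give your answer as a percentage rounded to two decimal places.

3.70%

P = D₀(1+g)/(r−g) ⇒ P(r−g) = D₀(1+g) ⇒ g(P+D₀) = P·r − D₀
g = (P·r − D₀)/(P + D₀) = (€795,489.19×0.089 − €39,900.00) / (€795,489.19 + €39,900.00) = 0.036987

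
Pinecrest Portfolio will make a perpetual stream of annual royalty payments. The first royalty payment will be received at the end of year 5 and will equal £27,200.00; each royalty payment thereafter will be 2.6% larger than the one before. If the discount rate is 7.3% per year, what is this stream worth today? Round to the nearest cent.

£436588.37

Value at end of year 4: C₁ / (r − g) = £27,200.00 / (0.073 − 0.026) = £578,723.4043
Discount to today: PV = £578,723.4043 / (1 + 0.073)^4 = £578,723.4043 / 1.325558 = £436,588.37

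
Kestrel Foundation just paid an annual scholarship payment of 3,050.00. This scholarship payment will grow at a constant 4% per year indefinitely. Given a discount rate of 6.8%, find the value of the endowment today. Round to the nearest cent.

113285.71

D₁ = D₀ × (1 + g) = 3,050.00 × 1.04 = 3,172.0000
Growing perpetuity: P = D₁ / (r − g) = 3,172.0000 / (0.068 − 0.04) = 113,285.71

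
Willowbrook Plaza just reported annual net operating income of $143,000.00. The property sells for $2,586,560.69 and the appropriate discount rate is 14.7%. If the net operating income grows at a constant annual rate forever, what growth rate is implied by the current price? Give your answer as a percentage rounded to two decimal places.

P = D₀(1+g)/(r−g) ⇒ P(r−g) = D₀(1+g) ⇒ g(P+D₀) = P·r − D₀
g = (P·r − D₀)/(P + D₀) = ($2,586,560.69×0.147 − $143,000.00) / ($2,586,560.69 + $143,000.00) = 0.086909

8.69%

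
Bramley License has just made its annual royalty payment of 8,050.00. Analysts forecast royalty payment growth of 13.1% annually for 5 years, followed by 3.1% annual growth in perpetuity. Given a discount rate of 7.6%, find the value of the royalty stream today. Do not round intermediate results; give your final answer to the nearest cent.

283502.30

D_1 = 9104.55000
D_2 = 10297.24605
D_3 = 11646.18528
D_4 = 13171.83555
D_5 = 14897.34601
Terminal value at year 5: TV = D_5×(1+g_2)/(r−g_2) = 15359.16374/0.045 = 341314.74975
P_0 = D_1/(1+r)^1 + D_2/(1+r)^2 + D_3/(1+r)^3 + D_4/(1+r)^4 + D_5/(1+r)^5 + TV/(1+r)^5
    = 8461.47770 + 8893.98817 + 9348.60653 + 9826.46281 + 10328.74483 + 236643.02042 = 283502.30045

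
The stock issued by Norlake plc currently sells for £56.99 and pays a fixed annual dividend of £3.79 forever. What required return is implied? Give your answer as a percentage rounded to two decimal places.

P = C/r ⇒ r = C/P = £3.79/£56.99 = 0.066503

6.65%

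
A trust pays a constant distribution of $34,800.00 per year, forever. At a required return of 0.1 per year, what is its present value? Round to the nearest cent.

Level perpetuity: PV = C / r = $34,800.00 / 0.1 = $348,000.00

$348000.00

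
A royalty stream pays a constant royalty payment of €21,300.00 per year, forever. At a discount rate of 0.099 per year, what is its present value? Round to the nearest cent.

Level perpetuity: PV = C / r = €21,300.00 / 0.099 = €215,151.52

€215151.52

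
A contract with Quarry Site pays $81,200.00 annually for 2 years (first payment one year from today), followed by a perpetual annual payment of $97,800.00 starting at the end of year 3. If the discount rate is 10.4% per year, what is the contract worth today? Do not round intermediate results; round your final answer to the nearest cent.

PV of 2-year annuity: $81,200.00 × [1 − (1+0.104)^−2] / 0.104 = 140172.75782
Perpetuity value at year 2: $97,800.00 / 0.104 = 940384.61538
PV of perpetuity: 940384.61538 / (1+0.104)^2 = 771555.85042
Total PV = 140172.75782 + 771555.85042 = 911728.60824

$911728.61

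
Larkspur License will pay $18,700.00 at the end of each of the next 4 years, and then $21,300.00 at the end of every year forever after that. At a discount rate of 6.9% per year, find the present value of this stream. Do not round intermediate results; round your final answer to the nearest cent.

$299868.98

PV of 4-year annuity: $18,700.00 × [1 − (1+0.069)^−4] / 0.069 = 63484.10622
Perpetuity value at year 4: $21,300.00 / 0.069 = 308695.65217
PV of perpetuity: 308695.65217 / (1+0.069)^4 = 236384.87878
Total PV = 63484.10622 + 236384.87878 = 299868.98500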